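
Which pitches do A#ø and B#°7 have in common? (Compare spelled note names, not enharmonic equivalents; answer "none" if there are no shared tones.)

A#ø: A# C# E G#
B#°7: B# D# F# A
Common to both → none.

none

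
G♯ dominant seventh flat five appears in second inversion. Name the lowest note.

G♯ dominant seventh flat five = G-sharp–B-sharp–D–F-sharp. Second inversion → fifth in the bass = D.

D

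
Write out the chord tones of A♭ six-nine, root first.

A♭ six-nine is a six-nine built on A-flat.
A-flat — root
C — major 3rd
E-flat — perfect 5th
F — major 6th
B-flat — major 9th

A-flat – C – E-flat – F – B-flat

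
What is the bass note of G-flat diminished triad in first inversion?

B-double-flat

G-flat diminished triad in root position is G-flat–B-double-flat–D-double-flat.
First inversion places the third in the bass, which is B-double-flat.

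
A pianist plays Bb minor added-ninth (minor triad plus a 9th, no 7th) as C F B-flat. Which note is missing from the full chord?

Bb minor added-ninth = B-flat, D-flat, F, C. The voicing lacks the 3rd (minor 3rd), D-flat.

D-flat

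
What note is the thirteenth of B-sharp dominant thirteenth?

G-double-sharp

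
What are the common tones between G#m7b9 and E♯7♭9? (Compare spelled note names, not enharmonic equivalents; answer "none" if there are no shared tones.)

D# – F#

G#m7b9: G# B D# F# A
E♯7♭9: E# G## B# D# F#
Common to both → D#, F#.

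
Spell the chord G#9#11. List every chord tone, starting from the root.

G# – B# – D# – F# – A# – C##

G#9#11 is a dominant ninth sharp eleven built on G#.
root → G#
3rd (major 3rd) → B#
5th (perfect 5th) → D#
7th (minor 7th) → F#
9th (major 9th) → A#
11th (augmented 11th) → C##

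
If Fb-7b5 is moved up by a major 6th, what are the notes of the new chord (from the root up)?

A major 6th up from Fb is Db, so the new chord is Db half-diminished seventh.
Db — root
Fb — minor 3rd
Abb — diminished 5th
Cb — minor 7th

Db Fb Abb Cb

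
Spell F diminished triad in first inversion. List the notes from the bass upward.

F diminished triad = F–A-flat–C-flat; first inversion → third (A-flat) lowest.

A-flat – C-flat – F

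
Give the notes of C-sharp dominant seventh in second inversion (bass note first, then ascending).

G-sharp, B, C-sharp, E-sharp

C-sharp dominant seventh = C-sharp–E-sharp–G-sharp–B; second inversion → fifth (G-sharp) lowest.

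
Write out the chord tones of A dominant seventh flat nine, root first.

A C♯ E G B♭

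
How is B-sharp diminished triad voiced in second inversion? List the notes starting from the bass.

In root position, B-sharp diminished triad is B-sharp–D-sharp–F-sharp.
Second inversion puts the fifth (F-sharp) in the bass.

F-sharp  B-sharp  D-sharp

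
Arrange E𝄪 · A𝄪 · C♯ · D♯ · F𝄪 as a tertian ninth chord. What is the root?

D♯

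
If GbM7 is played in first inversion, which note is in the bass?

GbM7 = Gb–Bb–Db–F. First inversion → third in the bass = Bb.

Bb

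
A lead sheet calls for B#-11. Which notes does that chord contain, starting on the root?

B#-11: minor eleventh on B#.
B# — root
D# — minor 3rd
F## — perfect 5th
A# — minor 7th
C## — major 9th
E# — perfect 11th

B#  D#  F##  A#  C##  E#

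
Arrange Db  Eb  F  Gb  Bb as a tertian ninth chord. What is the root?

Eb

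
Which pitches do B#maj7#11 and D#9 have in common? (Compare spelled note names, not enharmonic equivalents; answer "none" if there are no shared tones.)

B#maj7#11: B♯ D𝄪 F𝄪 A𝄪 E𝄪
D#9: D♯ F𝄪 A♯ C♯ E♯
Common to both → F𝄪.

F𝄪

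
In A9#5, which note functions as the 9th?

B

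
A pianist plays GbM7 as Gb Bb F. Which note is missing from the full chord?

GbM7 = Gb, Bb, Db, F. The voicing lacks the 5th (perfect 5th), Db.

Db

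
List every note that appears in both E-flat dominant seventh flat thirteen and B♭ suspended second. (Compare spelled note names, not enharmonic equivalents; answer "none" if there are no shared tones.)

B-flat

E-flat dominant seventh flat thirteen = E-flat, G, B-flat, D-flat, C-flat.
B♭ suspended second = B-flat, C, F.
Shared: B-flat.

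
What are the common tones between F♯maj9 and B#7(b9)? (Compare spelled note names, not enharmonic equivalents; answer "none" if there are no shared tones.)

A#, C#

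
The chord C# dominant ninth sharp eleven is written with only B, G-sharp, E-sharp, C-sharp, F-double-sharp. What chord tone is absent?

The full C# dominant ninth sharp eleven chord is C-sharp, E-sharp, G-sharp, B, D-sharp, F-double-sharp.
Comparing with the voicing, the major 9th (9th) — D-sharp — is absent.

D-sharp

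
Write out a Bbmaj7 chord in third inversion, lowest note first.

In root position, Bbmaj7 is B♭–D–F–A.
Third inversion puts the seventh (A) in the bass.

A, B♭, D, F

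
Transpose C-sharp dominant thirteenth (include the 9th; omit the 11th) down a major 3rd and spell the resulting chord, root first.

A, C-sharp, E, G, B, F-sharp

A major 3rd down from C-sharp is A, so the new chord is A dominant thirteenth.
Root: A
Major 3rd (3rd): C-sharp
Perfect 5th (5th): E
Minor 7th (7th): G
Major 9th (9th): B
Major 13th (13th): F-sharp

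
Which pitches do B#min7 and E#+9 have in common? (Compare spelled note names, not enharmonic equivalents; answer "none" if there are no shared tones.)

D#  F##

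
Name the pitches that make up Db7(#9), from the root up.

D♭ F A♭ C♭ E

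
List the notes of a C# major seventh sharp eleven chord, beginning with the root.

C# major seventh sharp eleven: major seventh sharp eleven on C-sharp.
- root: C-sharp
- major 3rd: E-sharp
- perfect 5th: G-sharp
- major 7th: B-sharp
- augmented 11th: F-double-sharp

C-sharp, E-sharp, G-sharp, B-sharp, F-double-sharp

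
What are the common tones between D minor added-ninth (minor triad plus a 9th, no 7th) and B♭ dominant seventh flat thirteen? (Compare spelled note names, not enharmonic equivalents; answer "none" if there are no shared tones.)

D, F

D minor added-ninth: D F A E
B♭ dominant seventh flat thirteen: Bb D F Ab Gb
Common to both → D, F.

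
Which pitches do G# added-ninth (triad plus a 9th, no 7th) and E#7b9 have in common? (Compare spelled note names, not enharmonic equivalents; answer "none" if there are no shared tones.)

B♯ D♯

G# added-ninth = G♯, B♯, D♯, A♯.
E#7b9 = E♯, G𝄪, B♯, D♯, F♯.
Shared: B♯, D♯.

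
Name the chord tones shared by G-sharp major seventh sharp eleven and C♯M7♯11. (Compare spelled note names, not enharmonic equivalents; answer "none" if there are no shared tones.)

G# B# F##

G-sharp major seventh sharp eleven = G#, B#, D#, F##, C##.
C♯M7♯11 = C#, E#, G#, B#, F##.
Shared: G#, B#, F##.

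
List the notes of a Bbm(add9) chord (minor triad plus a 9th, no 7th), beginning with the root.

Bb, Db, F, C

Root Bb, quality minor added-ninth:
root → Bb
3rd (minor 3rd) → Db
5th (perfect 5th) → F
9th (major 9th) → C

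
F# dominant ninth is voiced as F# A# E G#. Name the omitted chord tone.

F# dominant ninth = F#, A#, C#, E, G#. The voicing lacks the 5th (perfect 5th), C#.

C#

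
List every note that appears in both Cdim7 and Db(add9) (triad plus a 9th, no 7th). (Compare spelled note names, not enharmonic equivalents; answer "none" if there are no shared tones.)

Cdim7 = C, Eb, Gb, Bbb.
Db(add9) = Db, F, Ab, Eb.
Shared: Eb.

Eb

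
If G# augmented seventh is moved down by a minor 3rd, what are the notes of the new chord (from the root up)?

E-sharp – G-double-sharp – B-double-sharp – D-sharp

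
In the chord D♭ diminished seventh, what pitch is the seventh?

Root of D♭ diminished seventh = D-flat. The 7th is a diminished 7th: D-flat up a diminished 7th → C-double-flat.

C-double-flat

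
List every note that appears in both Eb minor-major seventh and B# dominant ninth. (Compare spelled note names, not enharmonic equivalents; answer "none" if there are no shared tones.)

none

Eb minor-major seventh: E-flat G-flat B-flat D
B# dominant ninth: B-sharp D-double-sharp F-double-sharp A-sharp C-double-sharp
Common to both → none.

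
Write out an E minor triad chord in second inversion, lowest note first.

In root position, E minor triad is E–G–B.
Second inversion puts the fifth (B) in the bass.

B E G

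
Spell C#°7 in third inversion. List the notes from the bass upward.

Bb, C#, E, G

In root position, C#°7 is C#–E–G–Bb.
Third inversion puts the seventh (Bb) in the bass.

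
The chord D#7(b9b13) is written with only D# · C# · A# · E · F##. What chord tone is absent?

B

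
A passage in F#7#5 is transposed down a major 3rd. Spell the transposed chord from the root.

Transposed root: F# → D (major 3rd down). So we spell D augmented seventh:
- root: D
- major 3rd: F#
- augmented 5th: A#
- minor 7th: C

D, F#, A#, C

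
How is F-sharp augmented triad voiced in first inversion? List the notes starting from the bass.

F-sharp augmented triad = F-sharp–A-sharp–C-double-sharp; first inversion → third (A-sharp) lowest.

A-sharp  C-double-sharp  F-sharp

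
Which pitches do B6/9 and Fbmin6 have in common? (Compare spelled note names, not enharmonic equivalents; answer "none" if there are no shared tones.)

none

B6/9 = B, D#, F#, G#, C#.
Fbmin6 = Fb, Abb, Cb, Db.
Shared: none.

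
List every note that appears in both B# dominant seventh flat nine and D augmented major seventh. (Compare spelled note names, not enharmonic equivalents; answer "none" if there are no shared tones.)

B# dominant seventh flat nine: B-sharp D-double-sharp F-double-sharp A-sharp C-sharp
D augmented major seventh: D F-sharp A-sharp C-sharp
Common to both → A-sharp, C-sharp.

A-sharp, C-sharp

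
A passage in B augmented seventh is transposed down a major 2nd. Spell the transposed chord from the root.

Transposed root: B → A (major 2nd down). So we spell A augmented seventh:
- root: A
- major 3rd: C#
- augmented 5th: E#
- minor 7th: G

A  C#  E#  G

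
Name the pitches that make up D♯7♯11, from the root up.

D♯  F𝄪  A♯  C♯  G𝄪

D♯7♯11: dominant seventh sharp eleven on D♯.
D♯ — root
F𝄪 — major 3rd
A♯ — perfect 5th
C♯ — minor 7th
G𝄪 — augmented 11th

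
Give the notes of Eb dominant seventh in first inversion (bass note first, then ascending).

Eb dominant seventh = E♭–G–B♭–D♭; first inversion → third (G) lowest.

G – B♭ – D♭ – E♭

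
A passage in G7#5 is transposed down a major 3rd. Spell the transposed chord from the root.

A major 3rd down from G is Eb, so the new chord is Eb augmented seventh.
Root: Eb
Major 3rd (3rd): G
Augmented 5th (5th): B
Minor 7th (7th): Db

Eb – G – B – Db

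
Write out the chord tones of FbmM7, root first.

F♭  A𝄫  C♭  E♭

FbmM7 is a minor-major seventh built on F♭.
- root: F♭
- minor 3rd: A𝄫
- perfect 5th: C♭
- major 7th: E♭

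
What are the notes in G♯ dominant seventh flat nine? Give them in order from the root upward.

G-sharp – B-sharp – D-sharp – F-sharp – A

G♯ dominant seventh flat nine is a dominant seventh flat nine built on G-sharp.
Root: G-sharp
Major 3rd (3rd): B-sharp
Perfect 5th (5th): D-sharp
Minor 7th (7th): F-sharp
Minor 9th (9th): A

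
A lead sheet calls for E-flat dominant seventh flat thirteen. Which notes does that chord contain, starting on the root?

Eb  G  Bb  Db  Cb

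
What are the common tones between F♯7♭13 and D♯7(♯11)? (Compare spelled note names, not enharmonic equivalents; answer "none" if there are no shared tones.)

A#, C#

F♯7♭13: F# A# C# E D
D♯7(♯11): D# F## A# C# G##
Common to both → A#, C#.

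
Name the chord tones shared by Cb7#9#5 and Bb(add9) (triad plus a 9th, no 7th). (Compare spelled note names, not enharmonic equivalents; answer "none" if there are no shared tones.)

Cb7#9#5 = Cb, Eb, G, Bbb, D.
Bb(add9) = Bb, D, F, C.
Shared: D.

D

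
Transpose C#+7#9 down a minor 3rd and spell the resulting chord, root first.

A minor 3rd down from C# is A#, so the new chord is A# dominant seventh sharp nine sharp five.
root → A#
3rd (major 3rd) → C##
5th (augmented 5th) → E##
7th (minor 7th) → G#
9th (augmented 9th) → B##

A#, C##, E##, G#, B##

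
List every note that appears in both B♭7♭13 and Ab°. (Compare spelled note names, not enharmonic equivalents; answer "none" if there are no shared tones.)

Ab

B♭7♭13 = Bb, D, F, Ab, Gb.
Ab° = Ab, Cb, Ebb.
Shared: Ab.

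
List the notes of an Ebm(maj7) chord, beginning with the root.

E♭, G♭, B♭, D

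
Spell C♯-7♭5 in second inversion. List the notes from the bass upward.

G B C# E

C♯-7♭5 = C#–E–G–B; second inversion → fifth (G) lowest.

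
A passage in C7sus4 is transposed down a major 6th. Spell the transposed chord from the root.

Eb – Ab – Bb – Db

C down a major 6th → Eb. New chord: Eb dominant seventh suspended fourth.
Eb — root
Ab — perfect 4th
Bb — perfect 5th
Db — minor 7th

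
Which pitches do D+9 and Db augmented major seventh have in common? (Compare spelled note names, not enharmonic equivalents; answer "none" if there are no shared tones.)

D+9 = D, F#, A#, C, E.
Db augmented major seventh = Db, F, A, C.
Shared: C.

C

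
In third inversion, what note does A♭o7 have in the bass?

G𝄫

A♭o7 = A♭–C♭–E𝄫–G𝄫. Third inversion → seventh in the bass = G𝄫.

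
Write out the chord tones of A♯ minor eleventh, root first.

A♯ minor eleventh is a minor eleventh built on A-sharp.
A-sharp — root
C-sharp — minor 3rd
E-sharp — perfect 5th
G-sharp — minor 7th
B-sharp — major 9th
D-sharp — perfect 11th

A-sharp C-sharp E-sharp G-sharp B-sharp D-sharp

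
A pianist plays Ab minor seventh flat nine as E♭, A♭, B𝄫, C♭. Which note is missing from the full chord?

G♭

The full Ab minor seventh flat nine chord is A♭, C♭, E♭, G♭, B𝄫.
Comparing with the voicing, the minor 7th (7th) — G♭ — is absent.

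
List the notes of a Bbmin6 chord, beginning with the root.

Bbmin6: minor sixth on B♭.
- root: B♭
- minor 3rd: D♭
- perfect 5th: F
- major 6th: G

B♭, D♭, F, G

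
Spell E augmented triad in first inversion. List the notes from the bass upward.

G♯ B♯ E

In root position, E augmented triad is E–G♯–B♯.
First inversion puts the third (G♯) in the bass.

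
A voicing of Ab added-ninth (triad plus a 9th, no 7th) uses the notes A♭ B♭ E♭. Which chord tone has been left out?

Ab added-ninth = A♭, C, E♭, B♭. The voicing lacks the 3rd (major 3rd), C.

C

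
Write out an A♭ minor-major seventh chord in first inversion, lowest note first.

In root position, A♭ minor-major seventh is A-flat–C-flat–E-flat–G.
First inversion puts the third (C-flat) in the bass.

C-flat, E-flat, G, A-flat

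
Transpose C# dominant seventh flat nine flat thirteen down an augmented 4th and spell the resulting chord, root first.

An augmented 4th down from C♯ is G, so the new chord is G dominant seventh flat nine flat thirteen.
root → G
3rd (major 3rd) → B
5th (perfect 5th) → D
7th (minor 7th) → F
9th (minor 9th) → A♭
13th (minor 13th) → E♭

G  B  D  F  A♭  E♭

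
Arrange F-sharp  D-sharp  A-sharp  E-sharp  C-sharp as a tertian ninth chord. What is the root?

D-sharp

Stacking in thirds gives D-sharp – F-sharp – A-sharp – C-sharp – E-sharp, so D-sharp is the root — D-sharp minor ninth.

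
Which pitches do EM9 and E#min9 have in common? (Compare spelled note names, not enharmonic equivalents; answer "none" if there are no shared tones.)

G#, D#

EM9: E G# B D# F#
E#min9: E# G# B# D# F##
Common to both → G#, D#.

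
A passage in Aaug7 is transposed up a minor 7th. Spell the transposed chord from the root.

A minor 7th up from A is G, so the new chord is G augmented seventh.
Root: G
Major 3rd (3rd): B
Augmented 5th (5th): D#
Minor 7th (7th): F

G, B, D#, F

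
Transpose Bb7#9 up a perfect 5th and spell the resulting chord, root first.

Transposed root: Bb → F (perfect 5th up). So we spell F dominant seventh sharp nine:
Root: F
Major 3rd (3rd): A
Perfect 5th (5th): C
Minor 7th (7th): Eb
Augmented 9th (9th): G#

F, A, C, Eb, G#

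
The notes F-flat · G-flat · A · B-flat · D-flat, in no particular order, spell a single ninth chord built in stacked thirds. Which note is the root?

G-flat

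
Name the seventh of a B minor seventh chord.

Root of B minor seventh = B. The 7th is a minor 7th: B up a minor 7th → A.

A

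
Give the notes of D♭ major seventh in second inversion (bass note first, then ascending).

A♭ – C – D♭ – F

D♭ major seventh = D♭–F–A♭–C; second inversion → fifth (A♭) lowest.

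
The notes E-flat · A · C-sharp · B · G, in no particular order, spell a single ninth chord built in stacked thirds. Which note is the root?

A

Stacking in thirds gives A – C-sharp – E-flat – G – B, so A is the root — A dominant ninth flat five.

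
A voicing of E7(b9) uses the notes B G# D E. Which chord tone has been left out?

E7(b9) = E, G#, B, D, F. The voicing lacks the 9th (minor 9th), F.

F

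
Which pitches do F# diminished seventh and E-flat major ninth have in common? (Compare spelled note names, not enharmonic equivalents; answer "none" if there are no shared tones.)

F# diminished seventh = F-sharp, A, C, E-flat.
E-flat major ninth = E-flat, G, B-flat, D, F.
Shared: E-flat.

E-flat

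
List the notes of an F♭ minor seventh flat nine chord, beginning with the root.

Root F-flat, quality minor seventh flat nine:
root → F-flat
3rd (minor 3rd) → A-double-flat
5th (perfect 5th) → C-flat
7th (minor 7th) → E-double-flat
9th (minor 9th) → G-double-flat

F-flat, A-double-flat, C-flat, E-double-flat, G-double-flat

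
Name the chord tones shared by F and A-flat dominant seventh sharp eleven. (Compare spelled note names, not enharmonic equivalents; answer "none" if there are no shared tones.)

C

F: F A C
A-flat dominant seventh sharp eleven: Ab C Eb Gb D
Common to both → C.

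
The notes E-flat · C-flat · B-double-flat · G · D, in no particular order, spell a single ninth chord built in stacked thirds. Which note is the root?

C-flat

Stacking in thirds gives C-flat – E-flat – G – B-double-flat – D, so C-flat is the root — C-flat dominant seventh sharp nine sharp five.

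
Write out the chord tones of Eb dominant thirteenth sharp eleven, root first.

E-flat, G, B-flat, D-flat, F, A, C

Root E-flat, quality dominant thirteenth sharp eleven:
- root: E-flat
- major 3rd: G
- perfect 5th: B-flat
- minor 7th: D-flat
- major 9th: F
- augmented 11th: A
- major 13th: C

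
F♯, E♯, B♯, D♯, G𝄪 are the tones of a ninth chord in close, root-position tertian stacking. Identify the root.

Arranged so that each adjacent pair is a third by letter name: E♯ – G𝄪 – B♯ – D♯ – F♯.
The bottom of that stack, E♯, is the root (this is E♯ dominant seventh flat nine).

E♯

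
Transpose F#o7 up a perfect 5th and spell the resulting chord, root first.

A perfect 5th up from F# is C#, so the new chord is C# diminished seventh.
Root: C#
Minor 3rd (3rd): E
Diminished 5th (5th): G
Diminished 7th (7th): Bb

C#, E, G, Bb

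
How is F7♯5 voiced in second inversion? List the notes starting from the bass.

C#  Eb  F  A

F7♯5 = F–A–C#–Eb; second inversion → fifth (C#) lowest.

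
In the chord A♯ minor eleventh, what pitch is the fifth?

E-sharp

A♯ minor eleventh is built on A-sharp; its 5th is a perfect 5th above the root.
A fifth above A uses the letter E, and the perfect 5th above A-sharp is E-sharp.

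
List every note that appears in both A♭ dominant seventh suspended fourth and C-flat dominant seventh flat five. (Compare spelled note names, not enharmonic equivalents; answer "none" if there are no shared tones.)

Eb

A♭ dominant seventh suspended fourth = Ab, Db, Eb, Gb.
C-flat dominant seventh flat five = Cb, Eb, Gbb, Bbb.
Shared: Eb.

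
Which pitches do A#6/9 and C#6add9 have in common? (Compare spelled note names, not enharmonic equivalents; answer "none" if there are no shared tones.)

A# E#

A#6/9 = A#, C##, E#, F##, B#.
C#6add9 = C#, E#, G#, A#, D#.
Shared: A#, E#.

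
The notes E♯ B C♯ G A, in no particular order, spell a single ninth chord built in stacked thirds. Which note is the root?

Stacking in thirds gives A – C♯ – E♯ – G – B, so A is the root — A dominant ninth sharp five.

A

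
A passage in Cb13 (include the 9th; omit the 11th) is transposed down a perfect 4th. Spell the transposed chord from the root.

Gb  Bb  Db  Fb  Ab  Eb

Transposed root: Cb → Gb (perfect 4th down). So we spell Gb dominant thirteenth:
Root: Gb
Major 3rd (3rd): Bb
Perfect 5th (5th): Db
Minor 7th (7th): Fb
Major 9th (9th): Ab
Major 13th (13th): Eb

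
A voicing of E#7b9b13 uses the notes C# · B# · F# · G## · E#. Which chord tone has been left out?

E#7b9b13 = E#, G##, B#, D#, F#, C#. The voicing lacks the 7th (minor 7th), D#.

D#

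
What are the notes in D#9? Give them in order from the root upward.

D#9 is a dominant ninth built on D#.
root → D#
3rd (major 3rd) → F##
5th (perfect 5th) → A#
7th (minor 7th) → C#
9th (major 9th) → E#

D#, F##, A#, C#, E#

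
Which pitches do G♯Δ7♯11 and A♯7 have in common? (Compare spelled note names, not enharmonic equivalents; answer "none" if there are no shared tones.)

G♯Δ7♯11 = G#, B#, D#, F##, C##.
A♯7 = A#, C##, E#, G#.
Shared: G#, C##.

G#  C##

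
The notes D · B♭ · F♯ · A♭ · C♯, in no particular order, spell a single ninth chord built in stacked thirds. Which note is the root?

B♭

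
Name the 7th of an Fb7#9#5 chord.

Ebb

Root of Fb7#9#5 = Fb. The 7th is a minor 7th: Fb up a minor 7th → Ebb.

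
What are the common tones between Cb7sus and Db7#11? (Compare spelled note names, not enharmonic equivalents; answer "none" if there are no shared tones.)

Cb7sus = C♭, F♭, G♭, B𝄫.
Db7#11 = D♭, F, A♭, C♭, G.
Shared: C♭.

C♭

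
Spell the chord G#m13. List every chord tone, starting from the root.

G#m13 is a minor thirteenth built on G#.
root → G#
3rd (minor 3rd) → B
5th (perfect 5th) → D#
7th (minor 7th) → F#
9th (major 9th) → A#
11th (perfect 11th) → C#
13th (major 13th) → E#

G#, B, D#, F#, A#, C#, E#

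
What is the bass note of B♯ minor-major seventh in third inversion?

A##

B♯ minor-major seventh = B#–D#–F##–A##. Third inversion → seventh in the bass = A##.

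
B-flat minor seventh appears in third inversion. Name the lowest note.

Ab

B-flat minor seventh in root position is Bb–Db–F–Ab.
Third inversion places the seventh in the bass, which is Ab.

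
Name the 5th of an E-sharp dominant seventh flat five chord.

B

E-sharp dominant seventh flat five is built on E♯; its 5th is a diminished 5th above the root.
A fifth above E uses the letter B, and the diminished 5th above E♯ is B.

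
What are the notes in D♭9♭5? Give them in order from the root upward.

Db, F, Abb, Cb, Eb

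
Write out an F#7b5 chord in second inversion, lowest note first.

In root position, F#7b5 is F#–A#–C–E.
Second inversion puts the fifth (C) in the bass.

C, E, F#, A#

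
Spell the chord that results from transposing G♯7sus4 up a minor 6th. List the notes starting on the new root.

E A B D

G# up a minor 6th → E. New chord: E dominant seventh suspended fourth.
root → E
4th (perfect 4th) → A
5th (perfect 5th) → B
7th (minor 7th) → D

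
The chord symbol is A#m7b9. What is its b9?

A#m7b9 is built on A#; its 9th is a minor 9th above the root.
A second above A uses the letter B, and the minor 9th above A# is B.

B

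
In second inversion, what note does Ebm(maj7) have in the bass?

Ebm(maj7) = Eb–Gb–Bb–D. Second inversion → fifth in the bass = Bb.

Bb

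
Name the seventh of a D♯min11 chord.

C#

Root of D♯min11 = D#. The 7th is a minor 7th: D# up a minor 7th → C#.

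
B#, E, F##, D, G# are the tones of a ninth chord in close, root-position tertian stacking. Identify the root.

Stacking in thirds gives E – G# – B# – D – F##, so E is the root — E dominant seventh sharp nine sharp five.

E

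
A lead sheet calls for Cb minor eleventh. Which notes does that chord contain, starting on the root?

Root C-flat, quality minor eleventh:
C-flat — root
E-double-flat — minor 3rd
G-flat — perfect 5th
B-double-flat — minor 7th
D-flat — major 9th
F-flat — perfect 11th

C-flat  E-double-flat  G-flat  B-double-flat  D-flat  F-flat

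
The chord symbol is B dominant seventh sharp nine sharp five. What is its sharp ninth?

B dominant seventh sharp nine sharp five is built on B; its 9th is an augmented 9th above the root.
A second above B uses the letter C, and the augmented 9th above B is C##.

C##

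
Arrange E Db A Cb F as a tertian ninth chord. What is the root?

Stacking in thirds gives Db – F – A – Cb – E, so Db is the root — Db dominant seventh sharp nine sharp five.

Db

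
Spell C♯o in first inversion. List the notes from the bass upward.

C♯o = C#–E–G; first inversion → third (E) lowest.

E, G, C#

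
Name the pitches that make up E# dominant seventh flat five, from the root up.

E-sharp G-double-sharp B D-sharp

E# dominant seventh flat five: dominant seventh flat five on E-sharp.
root → E-sharp
3rd (major 3rd) → G-double-sharp
5th (diminished 5th) → B
7th (minor 7th) → D-sharp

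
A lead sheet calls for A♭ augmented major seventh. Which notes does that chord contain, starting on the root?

A-flat  C  E  G

A♭ augmented major seventh: augmented major seventh on A-flat.
- root: A-flat
- major 3rd: C
- augmented 5th: E
- major 7th: G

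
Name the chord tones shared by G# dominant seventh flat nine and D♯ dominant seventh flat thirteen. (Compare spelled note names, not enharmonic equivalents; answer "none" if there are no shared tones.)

G# dominant seventh flat nine = G#, B#, D#, F#, A.
D♯ dominant seventh flat thirteen = D#, F##, A#, C#, B.
Shared: D#.

D#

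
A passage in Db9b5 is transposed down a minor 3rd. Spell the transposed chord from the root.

Transposed root: Db → Bb (minor 3rd down). So we spell Bb dominant ninth flat five:
Bb — root
D — major 3rd
Fb — diminished 5th
Ab — minor 7th
C — major 9th

Bb  D  Fb  Ab  C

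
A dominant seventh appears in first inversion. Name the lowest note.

A dominant seventh in root position is A–C♯–E–G.
First inversion places the third in the bass, which is C♯.

C♯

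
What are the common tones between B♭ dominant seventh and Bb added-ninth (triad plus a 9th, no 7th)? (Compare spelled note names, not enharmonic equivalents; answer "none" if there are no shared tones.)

B-flat  D  F

B♭ dominant seventh: B-flat D F A-flat
Bb added-ninth: B-flat D F C
Common to both → B-flat, D, F.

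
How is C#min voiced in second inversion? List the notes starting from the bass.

G#, C#, E

In root position, C#min is C#–E–G#.
Second inversion puts the fifth (G#) in the bass.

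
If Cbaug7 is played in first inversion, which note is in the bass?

Eb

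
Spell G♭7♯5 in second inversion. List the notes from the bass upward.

D Fb Gb Bb

In root position, G♭7♯5 is Gb–Bb–D–Fb.
Second inversion puts the fifth (D) in the bass.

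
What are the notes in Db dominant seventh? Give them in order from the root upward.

Db dominant seventh is a dominant seventh built on D-flat.
Root: D-flat
Major 3rd (3rd): F
Perfect 5th (5th): A-flat
Minor 7th (7th): C-flat

D-flat, F, A-flat, C-flat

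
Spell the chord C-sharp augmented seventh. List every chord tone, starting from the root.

Root C#, quality augmented seventh:
root → C#
3rd (major 3rd) → E#
5th (augmented 5th) → G##
7th (minor 7th) → B

C# – E# – G## – B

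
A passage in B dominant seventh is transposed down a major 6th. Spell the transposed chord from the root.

B down a major 6th → D. New chord: D dominant seventh.
- root: D
- major 3rd: F-sharp
- perfect 5th: A
- minor 7th: C

D, F-sharp, A, C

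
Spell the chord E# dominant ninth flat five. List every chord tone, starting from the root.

E# dominant ninth flat five is a dominant ninth flat five built on E#.
root → E#
3rd (major 3rd) → G##
5th (diminished 5th) → B
7th (minor 7th) → D#
9th (major 9th) → F##

E#, G##, B, D#, F##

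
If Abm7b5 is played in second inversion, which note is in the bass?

Ebb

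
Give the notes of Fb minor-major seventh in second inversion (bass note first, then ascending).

C-flat – E-flat – F-flat – A-double-flat

Fb minor-major seventh = F-flat–A-double-flat–C-flat–E-flat; second inversion → fifth (C-flat) lowest.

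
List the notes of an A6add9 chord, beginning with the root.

A6add9 is a six-nine built on A.
Root: A
Major 3rd (3rd): C#
Perfect 5th (5th): E
Major 6th (6th): F#
Major 9th (9th): B

A – C# – E – F# – B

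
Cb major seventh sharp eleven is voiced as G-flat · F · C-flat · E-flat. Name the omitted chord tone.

B-flat

Cb major seventh sharp eleven = C-flat, E-flat, G-flat, B-flat, F. The voicing lacks the 7th (major 7th), B-flat.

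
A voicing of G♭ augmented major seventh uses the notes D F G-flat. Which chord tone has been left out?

B-flat

The full G♭ augmented major seventh chord is G-flat, B-flat, D, F.
Comparing with the voicing, the major 3rd (3rd) — B-flat — is absent.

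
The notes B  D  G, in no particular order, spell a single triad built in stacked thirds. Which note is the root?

Arranged so that each adjacent pair is a third by letter name: G – B – D.
The bottom of that stack, G, is the root (this is G major triad).

G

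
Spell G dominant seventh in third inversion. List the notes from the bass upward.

F, G, B, D

In root position, G dominant seventh is G–B–D–F.
Third inversion puts the seventh (F) in the bass.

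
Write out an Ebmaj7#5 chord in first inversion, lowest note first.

Ebmaj7#5 = Eb–G–B–D; first inversion → third (G) lowest.

G B D Eb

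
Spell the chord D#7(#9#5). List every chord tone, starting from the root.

D# F## A## C# E##

D#7(#9#5) is a dominant seventh sharp nine sharp five built on D#.
Root: D#
Major 3rd (3rd): F##
Augmented 5th (5th): A##
Minor 7th (7th): C#
Augmented 9th (9th): E##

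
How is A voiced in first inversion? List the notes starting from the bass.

In root position, A is A–C#–E.
First inversion puts the third (C#) in the bass.

C# – E – A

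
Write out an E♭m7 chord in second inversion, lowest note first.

E♭m7 = Eb–Gb–Bb–Db; second inversion → fifth (Bb) lowest.

Bb, Db, Eb, Gb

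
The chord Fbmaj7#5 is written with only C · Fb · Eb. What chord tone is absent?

Fbmaj7#5 = Fb, Ab, C, Eb. The voicing lacks the 3rd (major 3rd), Ab.

Ab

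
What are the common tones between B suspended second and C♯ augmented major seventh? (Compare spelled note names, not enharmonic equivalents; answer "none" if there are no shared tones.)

C#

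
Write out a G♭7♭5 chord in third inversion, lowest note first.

G♭7♭5 = Gb–Bb–Dbb–Fb; third inversion → seventh (Fb) lowest.

Fb, Gb, Bb, Dbb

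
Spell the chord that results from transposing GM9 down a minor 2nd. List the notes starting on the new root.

F#  A#  C#  E#  G#

G down a minor 2nd → F#. New chord: F# major ninth.
root → F#
3rd (major 3rd) → A#
5th (perfect 5th) → C#
7th (major 7th) → E#
9th (major 9th) → G#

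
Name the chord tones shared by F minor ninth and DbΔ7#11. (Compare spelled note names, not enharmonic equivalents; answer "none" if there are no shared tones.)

F minor ninth = F, Ab, C, Eb, G.
DbΔ7#11 = Db, F, Ab, C, G.
Shared: F, Ab, C, G.

F, Ab, C, G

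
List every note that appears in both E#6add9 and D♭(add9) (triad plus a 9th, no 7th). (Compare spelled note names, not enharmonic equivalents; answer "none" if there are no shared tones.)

none

E#6add9 = E#, G##, B#, C##, F##.
D♭(add9) = Db, F, Ab, Eb.
Shared: none.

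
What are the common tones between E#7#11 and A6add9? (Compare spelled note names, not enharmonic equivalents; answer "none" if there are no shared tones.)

none

E#7#11: E♯ G𝄪 B♯ D♯ A𝄪
A6add9: A C♯ E F♯ B
Common to both → none.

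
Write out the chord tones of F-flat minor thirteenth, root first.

F-flat minor thirteenth is a minor thirteenth built on Fb.
- root: Fb
- minor 3rd: Abb
- perfect 5th: Cb
- minor 7th: Ebb
- major 9th: Gb
- perfect 11th: Bbb
- major 13th: Db

Fb Abb Cb Ebb Gb Bbb Db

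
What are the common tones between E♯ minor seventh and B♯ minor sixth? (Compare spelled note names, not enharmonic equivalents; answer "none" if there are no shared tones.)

B-sharp D-sharp

E♯ minor seventh = E-sharp, G-sharp, B-sharp, D-sharp.
B♯ minor sixth = B-sharp, D-sharp, F-double-sharp, G-double-sharp.
Shared: B-sharp, D-sharp.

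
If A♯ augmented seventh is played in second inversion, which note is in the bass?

A♯ augmented seventh = A-sharp–C-double-sharp–E-double-sharp–G-sharp. Second inversion → fifth in the bass = E-double-sharp.

E-double-sharp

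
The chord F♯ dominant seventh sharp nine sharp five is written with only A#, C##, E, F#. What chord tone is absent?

F♯ dominant seventh sharp nine sharp five = F#, A#, C##, E, G##. The voicing lacks the 9th (augmented 9th), G##.

G##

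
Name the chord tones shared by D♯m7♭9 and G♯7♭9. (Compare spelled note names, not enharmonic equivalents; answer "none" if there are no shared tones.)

D#, F#

D♯m7♭9 = D#, F#, A#, C#, E.
G♯7♭9 = G#, B#, D#, F#, A.
Shared: D#, F#.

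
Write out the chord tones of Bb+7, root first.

Bb+7: augmented seventh on Bb.
- root: Bb
- major 3rd: D
- augmented 5th: F#
- minor 7th: Ab

Bb, D, F#, Ab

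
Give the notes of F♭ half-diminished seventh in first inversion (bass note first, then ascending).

In root position, F♭ half-diminished seventh is F-flat–A-double-flat–C-double-flat–E-double-flat.
First inversion puts the third (A-double-flat) in the bass.

A-double-flat, C-double-flat, E-double-flat, F-flat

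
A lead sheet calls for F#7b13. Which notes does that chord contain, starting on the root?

Root F♯, quality dominant seventh flat thirteen:
- root: F♯
- major 3rd: A♯
- perfect 5th: C♯
- minor 7th: E
- minor 13th: D

F♯, A♯, C♯, E, D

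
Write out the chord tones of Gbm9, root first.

Gb  Bbb  Db  Fb  Ab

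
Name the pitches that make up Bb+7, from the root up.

Bb – D – F# – Ab

Bb+7: augmented seventh on Bb.
Root: Bb
Major 3rd (3rd): D
Augmented 5th (5th): F#
Minor 7th (7th): Ab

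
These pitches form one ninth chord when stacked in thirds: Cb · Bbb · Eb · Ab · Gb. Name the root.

Stacking in thirds gives Ab – Cb – Eb – Gb – Bbb, so Ab is the root — Ab minor seventh flat nine.

Ab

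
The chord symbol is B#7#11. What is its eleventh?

Root of B#7#11 = B#. The 11th is an augmented 11th: B# up an augmented 11th → E##.

E##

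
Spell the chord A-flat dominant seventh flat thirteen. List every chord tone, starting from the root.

A-flat dominant seventh flat thirteen: dominant seventh flat thirteen on A♭.
root → A♭
3rd (major 3rd) → C
5th (perfect 5th) → E♭
7th (minor 7th) → G♭
13th (minor 13th) → F♭

A♭, C, E♭, G♭, F♭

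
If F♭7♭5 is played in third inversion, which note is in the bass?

F♭7♭5 in root position is Fb–Ab–Cbb–Ebb.
Third inversion places the seventh in the bass, which is Ebb.

Ebb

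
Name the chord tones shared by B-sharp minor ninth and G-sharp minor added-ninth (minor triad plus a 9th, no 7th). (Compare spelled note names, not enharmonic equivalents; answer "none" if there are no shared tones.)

B-sharp minor ninth: B-sharp D-sharp F-double-sharp A-sharp C-double-sharp
G-sharp minor added-ninth: G-sharp B D-sharp A-sharp
Common to both → D-sharp, A-sharp.

D-sharp A-sharp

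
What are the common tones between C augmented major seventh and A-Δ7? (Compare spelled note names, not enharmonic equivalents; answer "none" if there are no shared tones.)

C  E  G#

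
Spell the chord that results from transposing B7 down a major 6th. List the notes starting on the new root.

D F♯ A C

A major 6th down from B is D, so the new chord is D dominant seventh.
root → D
3rd (major 3rd) → F♯
5th (perfect 5th) → A
7th (minor 7th) → C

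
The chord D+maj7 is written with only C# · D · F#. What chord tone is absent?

A#

D+maj7 = D, F#, A#, C#. The voicing lacks the 5th (augmented 5th), A#.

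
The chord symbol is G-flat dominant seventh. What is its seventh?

Root of G-flat dominant seventh = G♭. The 7th is a minor 7th: G♭ up a minor 7th → F♭.

F♭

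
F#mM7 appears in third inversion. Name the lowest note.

E#

F#mM7 = F#–A–C#–E#. Third inversion → seventh in the bass = E#.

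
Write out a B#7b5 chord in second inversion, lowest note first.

F♯, A♯, B♯, D𝄪

B#7b5 = B♯–D𝄪–F♯–A♯; second inversion → fifth (F♯) lowest.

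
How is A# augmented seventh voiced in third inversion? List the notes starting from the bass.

A# augmented seventh = A-sharp–C-double-sharp–E-double-sharp–G-sharp; third inversion → seventh (G-sharp) lowest.

G-sharp, A-sharp, C-double-sharp, E-double-sharp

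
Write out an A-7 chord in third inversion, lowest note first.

G A C E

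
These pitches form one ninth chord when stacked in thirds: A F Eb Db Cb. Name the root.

Stacking in thirds gives Db – F – A – Cb – Eb, so Db is the root — Db dominant ninth sharp five.

Db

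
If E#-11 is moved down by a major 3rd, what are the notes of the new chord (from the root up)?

C#, E, G#, B, D#, F#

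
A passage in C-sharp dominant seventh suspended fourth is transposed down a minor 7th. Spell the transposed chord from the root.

D♯ – G♯ – A♯ – C♯

Transposed root: C♯ → D♯ (minor 7th down). So we spell D♯ dominant seventh suspended fourth:
D♯ — root
G♯ — perfect 4th
A♯ — perfect 5th
C♯ — minor 7th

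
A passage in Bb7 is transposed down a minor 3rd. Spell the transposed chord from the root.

Transposed root: Bb → G (minor 3rd down). So we spell G dominant seventh:
root → G
3rd (major 3rd) → B
5th (perfect 5th) → D
7th (minor 7th) → F

G, B, D, F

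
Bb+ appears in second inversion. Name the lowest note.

Bb+ = Bb–D–F#. Second inversion → fifth in the bass = F#.

F#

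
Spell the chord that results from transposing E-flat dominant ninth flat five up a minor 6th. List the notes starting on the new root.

Eb up a minor 6th → Cb. New chord: Cb dominant ninth flat five.
root → Cb
3rd (major 3rd) → Eb
5th (diminished 5th) → Gbb
7th (minor 7th) → Bbb
9th (major 9th) → Db

Cb Eb Gbb Bbb Db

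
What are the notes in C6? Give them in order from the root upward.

C  E  G  A

C6 is a major sixth built on C.
root → C
3rd (major 3rd) → E
5th (perfect 5th) → G
6th (major 6th) → A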